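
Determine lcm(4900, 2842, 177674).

lcm(4900, 2842) = 4900·2842/gcd = 13925800/98 = 142100
lcm(142100, 177674) = 142100·177674/gcd = 25247475400/98 = 257627300

257627300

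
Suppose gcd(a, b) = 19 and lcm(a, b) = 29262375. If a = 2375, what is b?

234099

a·b = gcd·lcm = 19·29262375 = 555985125, so b = 555985125/2375 = 234099.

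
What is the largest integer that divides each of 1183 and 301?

Euclid: 1183 = 3·301 + 280; 301 = 1·280 + 21; 280 = 13·21 + 7; 21 = 3·7 + 0. Last nonzero remainder: 7.

7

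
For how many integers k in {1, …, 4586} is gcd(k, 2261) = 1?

Prime factors of 2261: 7, 17, 19. Count integers ≤ 4586 divisible by none of them.
By inclusion–exclusion: 4586 − ⌊4586/7⌋ − ⌊4586/17⌋ − ⌊4586/19⌋ + ⌊4586/119⌋ + ⌊4586/133⌋ + ⌊4586/323⌋ − ⌊4586/2261⌋ = 3505.

3505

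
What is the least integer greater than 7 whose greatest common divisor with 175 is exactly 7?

14

Multiples of 7 above 7: 7·2, 7·3, … . Need the cofactor coprime to 175/7 = 25.
Checking s = 2, 3, … the first with gcd(s, 25) = 1 is s = 2, giving 14.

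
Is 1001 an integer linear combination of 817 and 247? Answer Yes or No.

No

gcd(817, 247): 817 = 3·247 + 76; 247 = 3·76 + 19; 76 = 4·19 + 0 → 19
19 does not divide 1001, so a solution does not exist.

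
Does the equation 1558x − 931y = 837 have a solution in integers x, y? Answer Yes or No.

gcd(1558, 931): 1558 = 1·931 + 627; 931 = 1·627 + 304; 627 = 2·304 + 19; 304 = 16·19 + 0 → 19
19 does not divide 837, so a solution does not exist.

No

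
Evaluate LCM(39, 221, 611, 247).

592059

39 = 3 · 13; 221 = 13 · 17; 611 = 13 · 47; 247 = 13 · 19
lcm takes max exponent of each prime: 3 · 13 · 17 · 19 · 47 = 592059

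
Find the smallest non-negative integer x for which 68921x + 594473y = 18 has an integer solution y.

Euclid: 594473 = 8·68921 + 43105; 68921 = 1·43105 + 25816; 43105 = 1·25816 + 17289; 25816 = 1·17289 + 8527; 17289 = 2·8527 + 235; 8527 = 36·235 + 67; 235 = 3·67 + 34; 67 = 1·34 + 33; 34 = 1·33 + 1; 33 = 33·1 + 0 → gcd = 1; 18 = 1·18.
Back-substitution yields 68921·(-17708) + 594473·(2053) = 1, so one solution is x = -17708·18 = -318744, y = 2053·18 = 36954.
Solutions in x differ by 594473/1 = 594473; the one in [0, 594473) is -318744 mod 594473 = 275729.

275729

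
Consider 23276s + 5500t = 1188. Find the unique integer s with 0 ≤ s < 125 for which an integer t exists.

113

Reduce mod 5500: 23276s ≡ 1188 (mod 5500). With g = gcd(23276, 5500) = 44 dividing 1188, divide through: 529s ≡ 27 (mod 125).
Since gcd(529, 125) = 1, s ≡ 27·(529)⁻¹ ≡ 113 (mod 125). Smallest non-negative: 113.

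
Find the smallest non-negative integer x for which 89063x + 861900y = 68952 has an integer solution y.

Euclid: 861900 = 9·89063 + 60333; 89063 = 1·60333 + 28730; 60333 = 2·28730 + 2873; 28730 = 10·2873 + 0 → gcd = 2873; 68952 = 2873·24.
Back-substitution yields 89063·(-29) + 861900·(3) = 2873, so one solution is x = -29·24 = -696, y = 3·24 = 72.
Solutions in x differ by 861900/2873 = 300; the one in [0, 300) is -696 mod 300 = 204.

204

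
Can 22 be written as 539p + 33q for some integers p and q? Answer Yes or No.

By Bézout, 539p + 33q = 22 has integer solutions iff gcd(539, 33) | 22.
Euclid: 539 = 16·33 + 11; 33 = 3·11 + 0. gcd = 11; 22 mod 11 = 0. Yes.

Yes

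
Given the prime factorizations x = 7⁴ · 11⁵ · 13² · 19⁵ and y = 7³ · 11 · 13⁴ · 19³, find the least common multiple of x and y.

max exponent per prime: 7⁴ · 11⁵ · 13⁴ · 19⁵ = 27346200887509593089

27346200887509593089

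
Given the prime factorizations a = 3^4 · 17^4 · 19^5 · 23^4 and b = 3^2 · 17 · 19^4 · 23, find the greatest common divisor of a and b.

min exponent per shared prime: 3^2 · 17 · 19^4 · 23 = 458599599

458599599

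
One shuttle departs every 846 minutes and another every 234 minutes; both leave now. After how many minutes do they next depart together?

gcd first: 846 = 3·234 + 144; 234 = 1·144 + 90; 144 = 1·90 + 54; 90 = 1·54 + 36; 54 = 1·36 + 18; 36 = 2·18 + 0 → gcd = 18
lcm = 846·234/gcd = 197964/18 = 10998

10998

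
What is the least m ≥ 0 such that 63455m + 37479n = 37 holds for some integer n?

896

gcd(63455, 37479) = 1 (Euclid: 63455 = 1·37479 + 25976; 37479 = 1·25976 + 11503; 25976 = 2·11503 + 2970; 11503 = 3·2970 + 2593; 2970 = 1·2593 + 377; 2593 = 6·377 + 331; 377 = 1·331 + 46; 331 = 7·46 + 9; 46 = 5·9 + 1; 9 = 9·1 + 0), and 1 | 37.
Extended Euclid: 63455·(4076) + 37479·(-6901) = 1. Scale by 37: m₀ = 150812.
General solution m = m₀ + 37479t; reducing mod 37479 gives m = 896 (and n = -1517).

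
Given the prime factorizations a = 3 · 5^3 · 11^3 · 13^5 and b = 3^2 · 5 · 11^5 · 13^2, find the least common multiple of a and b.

67271747560875

max exponent per prime: 3^2 · 5^3 · 11^5 · 13^5 = 67271747560875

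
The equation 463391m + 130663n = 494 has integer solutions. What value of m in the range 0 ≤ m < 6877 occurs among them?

5252

Euclid: 463391 = 3·130663 + 71402; 130663 = 1·71402 + 59261; 71402 = 1·59261 + 12141; 59261 = 4·12141 + 10697; 12141 = 1·10697 + 1444; 10697 = 7·1444 + 589; 1444 = 2·589 + 266; 589 = 2·266 + 57; 266 = 4·57 + 38; 57 = 1·38 + 19; 38 = 2·19 + 0 → gcd = 19; 494 = 19·26.
Back-substitution yields 463391·(-2443) + 130663·(8664) = 19, so one solution is m = -2443·26 = -63518, n = 8664·26 = 225264.
Solutions in m differ by 130663/19 = 6877; the one in [0, 6877) is -63518 mod 6877 = 5252.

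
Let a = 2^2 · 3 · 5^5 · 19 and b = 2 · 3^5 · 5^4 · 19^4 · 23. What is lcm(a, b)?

9104550862500

max exponent per prime: 2^2 · 3^5 · 5^5 · 19^4 · 23 = 9104550862500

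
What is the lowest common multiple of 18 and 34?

gcd first: 34 = 1·18 + 16; 18 = 1·16 + 2; 16 = 8·2 + 0 → gcd = 2
lcm = 18·34/gcd = 612/2 = 306

306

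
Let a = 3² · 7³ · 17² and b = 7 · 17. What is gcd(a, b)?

119

min exponent per shared prime: 7 · 17 = 119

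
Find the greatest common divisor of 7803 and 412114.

289

7803 = 3³ · 17²
412114 = 2 · 17² · 23 · 31
Common: 17² = 289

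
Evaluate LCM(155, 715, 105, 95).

8843835

155 = 5 · 31; 715 = 5 · 11 · 13; 105 = 3 · 5 · 7; 95 = 5 · 19
lcm takes max exponent of each prime: 3 · 5 · 7 · 11 · 13 · 19 · 31 = 8843835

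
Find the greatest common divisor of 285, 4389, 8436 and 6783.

gcd(285, 4389): 4389 = 15·285 + 114; 285 = 2·114 + 57; 114 = 2·57 + 0 → 57
gcd(57, 8436): 8436 = 148·57 + 0 → 57
gcd(57, 6783): 6783 = 119·57 + 0 → 57

57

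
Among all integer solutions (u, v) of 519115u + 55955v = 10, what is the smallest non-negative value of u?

gcd(519115, 55955) = 5 (Euclid: 519115 = 9·55955 + 15520; 55955 = 3·15520 + 9395; 15520 = 1·9395 + 6125; 9395 = 1·6125 + 3270; 6125 = 1·3270 + 2855; 3270 = 1·2855 + 415; 2855 = 6·415 + 365; 415 = 1·365 + 50; 365 = 7·50 + 15; 50 = 3·15 + 5; 15 = 3·5 + 0), and 5 | 10.
Extended Euclid: 519115·(-3371) + 55955·(31274) = 5. Scale by 2: u₀ = -6742.
General solution u = u₀ + 11191t; reducing mod 11191 gives u = 4449 (and v = -41275).

4449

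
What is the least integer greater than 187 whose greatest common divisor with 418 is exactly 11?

Multiples of 11 above 187: 11·18, 11·19, … . Need the cofactor coprime to 418/11 = 38.
Checking s = 18, 19, … the first with gcd(s, 38) = 1 is s = 21, giving 231.

231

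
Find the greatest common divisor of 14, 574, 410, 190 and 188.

2

gcd(14, 574): 574 = 41·14 + 0 → 14
gcd(14, 410): 410 = 29·14 + 4; 14 = 3·4 + 2; 4 = 2·2 + 0 → 2
gcd(2, 190): 190 = 95·2 + 0 → 2
gcd(2, 188): 188 = 94·2 + 0 → 2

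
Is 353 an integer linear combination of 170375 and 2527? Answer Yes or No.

gcd(170375, 2527): 170375 = 67·2527 + 1066; 2527 = 2·1066 + 395; 1066 = 2·395 + 276; 395 = 1·276 + 119; 276 = 2·119 + 38; 119 = 3·38 + 5; 38 = 7·5 + 3; 5 = 1·3 + 2; 3 = 1·2 + 1; 2 = 2·1 + 0 → 1
1 divides 353, so a solution exists.

Yes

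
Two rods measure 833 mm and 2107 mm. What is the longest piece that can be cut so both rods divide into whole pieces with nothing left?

49

Euclid: 2107 = 2·833 + 441; 833 = 1·441 + 392; 441 = 1·392 + 49; 392 = 8·49 + 0. Last nonzero remainder: 49.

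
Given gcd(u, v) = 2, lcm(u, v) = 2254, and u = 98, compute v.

46

Using uv = gcd(u,v)·lcm(u,v) = 2·2254 = 4508, we get v = 4508/98 = 46.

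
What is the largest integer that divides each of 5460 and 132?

Euclid: 5460 = 41·132 + 48; 132 = 2·48 + 36; 48 = 1·36 + 12; 36 = 3·12 + 0. Last nonzero remainder: 12.

12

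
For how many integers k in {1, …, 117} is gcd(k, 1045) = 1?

81

1045 = 5·11·19. Inclusion–exclusion on these primes:
117 − ⌊117/5⌋ − ⌊117/11⌋ − ⌊117/19⌋ + ⌊117/55⌋ + ⌊117/95⌋ + ⌊117/209⌋ − ⌊117/1045⌋ = 81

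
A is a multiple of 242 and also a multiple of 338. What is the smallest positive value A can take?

40898

gcd first: 338 = 1·242 + 96; 242 = 2·96 + 50; 96 = 1·50 + 46; 50 = 1·46 + 4; 46 = 11·4 + 2; 4 = 2·2 + 0 → gcd = 2
lcm = 242·338/gcd = 81796/2 = 40898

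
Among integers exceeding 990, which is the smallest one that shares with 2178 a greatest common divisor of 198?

1188

gcd(x, 2178) = 198 forces 198 | x; write x = 198s. Then gcd(198s, 198·11) = 198·gcd(s, 11), so need gcd(s, 11) = 1.
198s > 990 gives s ≥ 6. The least s ≥ 6 coprime to 11 is 6, so x = 198·6 = 1188.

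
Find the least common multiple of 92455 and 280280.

92455 = 5 · 11 · 41²; 280280 = 2³ · 5 · 7² · 11 · 13
max exponents: 2³ · 5 · 7² · 11 · 13 · 41² = 471150680

471150680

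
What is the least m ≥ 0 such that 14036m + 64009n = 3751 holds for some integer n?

gcd(14036, 64009) = 121 (Euclid: 64009 = 4·14036 + 7865; 14036 = 1·7865 + 6171; 7865 = 1·6171 + 1694; 6171 = 3·1694 + 1089; 1694 = 1·1089 + 605; 1089 = 1·605 + 484; 605 = 1·484 + 121; 484 = 4·121 + 0), and 121 | 3751.
Extended Euclid: 14036·(-114) + 64009·(25) = 121. Scale by 31: m₀ = -3534.
General solution m = m₀ + 529t; reducing mod 529 gives m = 169 (and n = -37).

169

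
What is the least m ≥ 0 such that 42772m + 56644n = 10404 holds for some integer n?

36

Reduce mod 56644: 42772m ≡ 10404 (mod 56644). With g = gcd(42772, 56644) = 1156 dividing 10404, divide through: 37m ≡ 9 (mod 49).
Since gcd(37, 49) = 1, m ≡ 9·(37)⁻¹ ≡ 36 (mod 49). Smallest non-negative: 36.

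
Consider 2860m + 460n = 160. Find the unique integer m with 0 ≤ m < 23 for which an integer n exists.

gcd(2860, 460) = 20 (Euclid: 2860 = 6·460 + 100; 460 = 4·100 + 60; 100 = 1·60 + 40; 60 = 1·40 + 20; 40 = 2·20 + 0), and 20 | 160.
Extended Euclid: 2860·(-9) + 460·(56) = 20. Scale by 8: m₀ = -72.
General solution m = m₀ + 23t; reducing mod 23 gives m = 20 (and n = -124).

20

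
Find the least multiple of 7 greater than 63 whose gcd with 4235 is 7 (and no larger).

84

4235 = 7·605. Any m with gcd(m, 4235) = 7 is a multiple of 7, say 7s, with s coprime to 605.
Need s > 63/7, so s ≥ 10. First s ≥ 10 with gcd(s, 605) = 1 is s = 12. Thus m = 7·12 = 84.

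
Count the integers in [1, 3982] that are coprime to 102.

1249

Prime factors of 102: 2, 3, 17. Count integers ≤ 3982 divisible by none of them.
By inclusion–exclusion: 3982 − ⌊3982/2⌋ − ⌊3982/3⌋ − ⌊3982/17⌋ + ⌊3982/6⌋ + ⌊3982/34⌋ + ⌊3982/51⌋ − ⌊3982/102⌋ = 1249.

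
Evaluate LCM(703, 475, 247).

703 = 19 · 37; 475 = 5² · 19; 247 = 13 · 19
lcm takes max exponent of each prime: 5² · 13 · 19 · 37 = 228475

228475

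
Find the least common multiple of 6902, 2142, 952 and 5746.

41991768

lcm(6902, 2142) = 6902·2142/gcd = 14784084/238 = 62118
lcm(62118, 952) = 62118·952/gcd = 59136336/238 = 248472
lcm(248472, 5746) = 248472·5746/gcd = 1427720112/34 = 41991768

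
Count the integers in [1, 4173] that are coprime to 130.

1541

Prime factors of 130: 2, 5, 13. Count integers ≤ 4173 divisible by none of them.
By inclusion–exclusion: 4173 − ⌊4173/2⌋ − ⌊4173/5⌋ − ⌊4173/13⌋ + ⌊4173/10⌋ + ⌊4173/26⌋ + ⌊4173/65⌋ − ⌊4173/130⌋ = 1541.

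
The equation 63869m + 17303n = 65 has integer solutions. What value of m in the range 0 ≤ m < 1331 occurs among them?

gcd(63869, 17303) = 13 (Euclid: 63869 = 3·17303 + 11960; 17303 = 1·11960 + 5343; 11960 = 2·5343 + 1274; 5343 = 4·1274 + 247; 1274 = 5·247 + 39; 247 = 6·39 + 13; 39 = 3·13 + 0), and 13 | 65.
Extended Euclid: 63869·(-421) + 17303·(1554) = 13. Scale by 5: m₀ = -2105.
General solution m = m₀ + 1331t; reducing mod 1331 gives m = 557 (and n = -2056).

557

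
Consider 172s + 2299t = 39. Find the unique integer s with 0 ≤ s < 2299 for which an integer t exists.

Reduce mod 2299: 172s ≡ 39 (mod 2299). With g = gcd(172, 2299) = 1 dividing 39, divide through: 172s ≡ 39 (mod 2299).
Since gcd(172, 2299) = 1, s ≡ 39·(172)⁻¹ ≡ 2072 (mod 2299). Smallest non-negative: 2072.

2072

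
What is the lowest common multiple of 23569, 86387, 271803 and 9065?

26801134815

23569 = 7² · 13 · 37; 86387 = 7² · 41 · 43; 271803 = 3 · 7² · 43²; 9065 = 5 · 7² · 37
lcm takes max exponent of each prime: 3 · 5 · 7² · 13 · 37 · 41 · 43² = 26801134815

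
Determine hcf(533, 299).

533 = 13 · 41
299 = 13 · 23
Common: 13 = 13

13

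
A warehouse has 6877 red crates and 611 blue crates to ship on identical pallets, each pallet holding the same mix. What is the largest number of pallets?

6877 = 13 · 23²
611 = 13 · 47
Common: 13 = 13

13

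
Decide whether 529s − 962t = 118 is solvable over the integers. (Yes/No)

By Bézout, 529s − 962t = 118 has integer solutions iff gcd(529, 962) | 118.
Euclid: 962 = 1·529 + 433; 529 = 1·433 + 96; 433 = 4·96 + 49; 96 = 1·49 + 47; 49 = 1·47 + 2; 47 = 23·2 + 1; 2 = 2·1 + 0. gcd = 1; 118 mod 1 = 0. Yes.

Yes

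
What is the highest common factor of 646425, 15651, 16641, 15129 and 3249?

646425 = 3² · 5² · 13² · 17; 15651 = 3² · 37 · 47; 16641 = 3² · 43²; 15129 = 3² · 41²; 3249 = 3² · 19²
gcd takes min exponent of each prime: 3² = 9

9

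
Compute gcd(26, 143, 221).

13

26 = 2 · 13; 143 = 11 · 13; 221 = 13 · 17
gcd takes min exponent of each prime: 13 = 13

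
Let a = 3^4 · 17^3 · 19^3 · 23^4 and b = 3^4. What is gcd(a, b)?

81

min exponent per shared prime: 3^4 = 81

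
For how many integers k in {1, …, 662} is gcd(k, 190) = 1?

251

190 = 2·5·19. Inclusion–exclusion on these primes:
662 − ⌊662/2⌋ − ⌊662/5⌋ − ⌊662/19⌋ + ⌊662/10⌋ + ⌊662/38⌋ + ⌊662/95⌋ − ⌊662/190⌋ = 251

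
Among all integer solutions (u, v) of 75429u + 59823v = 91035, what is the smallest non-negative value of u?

2

gcd(75429, 59823) = 2601 (Euclid: 75429 = 1·59823 + 15606; 59823 = 3·15606 + 13005; 15606 = 1·13005 + 2601; 13005 = 5·2601 + 0), and 2601 | 91035.
Extended Euclid: 75429·(4) + 59823·(-5) = 2601. Scale by 35: u₀ = 140.
General solution u = u₀ + 23t; reducing mod 23 gives u = 2 (and v = -1).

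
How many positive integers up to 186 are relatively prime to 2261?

143

Prime factors of 2261: 7, 17, 19. Count integers ≤ 186 divisible by none of them.
By inclusion–exclusion: 186 − ⌊186/7⌋ − ⌊186/17⌋ − ⌊186/19⌋ + ⌊186/119⌋ + ⌊186/133⌋ + ⌊186/323⌋ − ⌊186/2261⌋ = 143.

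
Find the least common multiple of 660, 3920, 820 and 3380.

896335440

lcm(660, 3920) = 660·3920/gcd = 2587200/20 = 129360
lcm(129360, 820) = 129360·820/gcd = 106075200/20 = 5303760
lcm(5303760, 3380) = 5303760·3380/gcd = 17926708800/20 = 896335440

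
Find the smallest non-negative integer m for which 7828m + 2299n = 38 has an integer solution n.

Euclid: 7828 = 3·2299 + 931; 2299 = 2·931 + 437; 931 = 2·437 + 57; 437 = 7·57 + 38; 57 = 1·38 + 19; 38 = 2·19 + 0 → gcd = 19; 38 = 19·2.
Back-substitution yields 7828·(42) + 2299·(-143) = 19, so one solution is m = 42·2 = 84, n = -143·2 = -286.
Solutions in m differ by 2299/19 = 121; the one in [0, 121) is 84 mod 121 = 84.

84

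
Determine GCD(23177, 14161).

49

Euclid: 23177 = 1·14161 + 9016; 14161 = 1·9016 + 5145; 9016 = 1·5145 + 3871; 5145 = 1·3871 + 1274; 3871 = 3·1274 + 49; 1274 = 26·49 + 0. Last nonzero remainder: 49.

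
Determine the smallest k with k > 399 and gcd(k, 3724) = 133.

665

Multiples of 133 above 399: 133·4, 133·5, … . Need the cofactor coprime to 3724/133 = 28.
Checking s = 4, 5, … the first with gcd(s, 28) = 1 is s = 5, giving 665.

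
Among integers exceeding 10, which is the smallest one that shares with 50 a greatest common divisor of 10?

20

Multiples of 10 above 10: 10·2, 10·3, … . Need the cofactor coprime to 50/10 = 5.
Checking s = 2, 3, … the first with gcd(s, 5) = 1 is s = 2, giving 20.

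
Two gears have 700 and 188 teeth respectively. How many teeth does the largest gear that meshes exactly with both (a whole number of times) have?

700 = 2² · 5² · 7
188 = 2² · 47
Common: 2² = 4

4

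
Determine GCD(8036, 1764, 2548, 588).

196

8036 = 2² · 7² · 41; 1764 = 2² · 3² · 7²; 2548 = 2² · 7² · 13; 588 = 2² · 3 · 7²
gcd takes min exponent of each prime: 2² · 7² = 196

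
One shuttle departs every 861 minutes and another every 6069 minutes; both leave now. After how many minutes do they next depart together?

861 = 3 · 7 · 41; 6069 = 3 · 7 · 17²
max exponents: 3 · 7 · 17² · 41 = 248829

248829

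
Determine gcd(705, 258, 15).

gcd(705, 258): 705 = 2·258 + 189; 258 = 1·189 + 69; 189 = 2·69 + 51; 69 = 1·51 + 18; 51 = 2·18 + 15; 18 = 1·15 + 3; 15 = 5·3 + 0 → 3
gcd(3, 15): 15 = 5·3 + 0 → 3

3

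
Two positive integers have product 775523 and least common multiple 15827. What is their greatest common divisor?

49

From gcd × lcm = uv: gcd = 775523 / 15827 = 49.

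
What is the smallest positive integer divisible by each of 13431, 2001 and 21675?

13431 = 3 · 11² · 37; 2001 = 3 · 23 · 29; 21675 = 3 · 5² · 17²
lcm takes max exponent of each prime: 3 · 5² · 11² · 17² · 23 · 29 · 37 = 64724996325

64724996325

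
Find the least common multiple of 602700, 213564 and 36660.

504133839300

602700 = 2² · 3 · 5² · 7² · 41; 213564 = 2² · 3 · 13 · 37²; 36660 = 2² · 3 · 5 · 13 · 47
lcm takes max exponent of each prime: 2² · 3 · 5² · 7² · 13 · 37² · 41 · 47 = 504133839300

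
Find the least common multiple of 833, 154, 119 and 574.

751366

833 = 7² · 17; 154 = 2 · 7 · 11; 119 = 7 · 17; 574 = 2 · 7 · 41
lcm takes max exponent of each prime: 2 · 7² · 11 · 17 · 41 = 751366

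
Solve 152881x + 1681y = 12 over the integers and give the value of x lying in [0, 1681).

224

gcd(152881, 1681) = 1 (Euclid: 152881 = 90·1681 + 1591; 1681 = 1·1591 + 90; 1591 = 17·90 + 61; 90 = 1·61 + 29; 61 = 2·29 + 3; 29 = 9·3 + 2; 3 = 1·2 + 1; 2 = 2·1 + 0), and 1 | 12.
Extended Euclid: 152881·(579) + 1681·(-52658) = 1. Scale by 12: x₀ = 6948.
General solution x = x₀ + 1681t; reducing mod 1681 gives x = 224 (and y = -20372).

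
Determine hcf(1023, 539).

11

1023 = 3 · 11 · 31
539 = 7² · 11
Common: 11 = 11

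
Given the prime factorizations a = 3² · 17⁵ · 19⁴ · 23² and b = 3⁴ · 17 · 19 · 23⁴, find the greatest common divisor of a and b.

min exponent per shared prime: 3² · 17 · 19 · 23² = 1537803

1537803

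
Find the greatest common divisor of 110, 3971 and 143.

110 = 2 · 5 · 11; 3971 = 11 · 19²; 143 = 11 · 13
gcd takes min exponent of each prime: 11 = 11

11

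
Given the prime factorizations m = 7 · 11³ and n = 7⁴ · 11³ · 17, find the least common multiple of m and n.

max exponent per prime: 7⁴ · 11³ · 17 = 54327427

54327427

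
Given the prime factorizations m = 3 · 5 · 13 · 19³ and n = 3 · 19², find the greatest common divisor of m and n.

min exponent per shared prime: 3 · 19² = 1083

1083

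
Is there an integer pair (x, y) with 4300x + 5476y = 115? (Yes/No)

By Bézout, 4300x + 5476y = 115 has integer solutions iff gcd(4300, 5476) | 115.
Euclid: 5476 = 1·4300 + 1176; 4300 = 3·1176 + 772; 1176 = 1·772 + 404; 772 = 1·404 + 368; 404 = 1·368 + 36; 368 = 10·36 + 8; 36 = 4·8 + 4; 8 = 2·4 + 0. gcd = 4; 115 mod 4 = 3. No.

No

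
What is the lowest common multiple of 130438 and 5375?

130438 = 2 · 7² · 11³; 5375 = 5³ · 43
max exponents: 2 · 5³ · 7² · 11³ · 43 = 701104250

701104250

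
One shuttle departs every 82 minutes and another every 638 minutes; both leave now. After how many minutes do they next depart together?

26158

gcd first: 638 = 7·82 + 64; 82 = 1·64 + 18; 64 = 3·18 + 10; 18 = 1·10 + 8; 10 = 1·8 + 2; 8 = 4·2 + 0 → gcd = 2
lcm = 82·638/gcd = 52316/2 = 26158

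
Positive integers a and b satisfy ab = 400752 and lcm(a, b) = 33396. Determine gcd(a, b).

12

From gcd × lcm = ab: gcd = 400752 / 33396 = 12.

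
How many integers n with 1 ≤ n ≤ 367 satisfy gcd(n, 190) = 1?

Prime factors of 190: 2, 5, 19. Count integers ≤ 367 divisible by none of them.
By inclusion–exclusion: 367 − ⌊367/2⌋ − ⌊367/5⌋ − ⌊367/19⌋ + ⌊367/10⌋ + ⌊367/38⌋ + ⌊367/95⌋ − ⌊367/190⌋ = 139.

139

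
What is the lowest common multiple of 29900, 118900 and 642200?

lcm(29900, 118900) = 29900·118900/gcd = 3555110000/100 = 35551100
lcm(35551100, 642200) = 35551100·642200/gcd = 22830916420000/1300 = 17562243400

17562243400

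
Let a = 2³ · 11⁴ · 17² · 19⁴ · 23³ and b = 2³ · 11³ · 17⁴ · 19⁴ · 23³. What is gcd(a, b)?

4879370510184104

min exponent per shared prime: 2³ · 11³ · 17² · 19⁴ · 23³ = 4879370510184104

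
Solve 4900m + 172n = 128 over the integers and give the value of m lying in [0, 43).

Reduce mod 172: 4900m ≡ 128 (mod 172). With g = gcd(4900, 172) = 4 dividing 128, divide through: 1225m ≡ 32 (mod 43).
Since gcd(1225, 43) = 1, m ≡ 32·(1225)⁻¹ ≡ 22 (mod 43). Smallest non-negative: 22.

22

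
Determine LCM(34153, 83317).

gcd first: 83317 = 2·34153 + 15011; 34153 = 2·15011 + 4131; 15011 = 3·4131 + 2618; 4131 = 1·2618 + 1513; 2618 = 1·1513 + 1105; 1513 = 1·1105 + 408; 1105 = 2·408 + 289; 408 = 1·289 + 119; 289 = 2·119 + 51; 119 = 2·51 + 17; 51 = 3·17 + 0 → gcd = 17
lcm = 34153·83317/gcd = 2845525501/17 = 167383853

167383853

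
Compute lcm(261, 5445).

157905

gcd first: 5445 = 20·261 + 225; 261 = 1·225 + 36; 225 = 6·36 + 9; 36 = 4·9 + 0 → gcd = 9
lcm = 261·5445/gcd = 1421145/9 = 157905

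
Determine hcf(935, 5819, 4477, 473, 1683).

11

935 = 5 · 11 · 17; 5819 = 11 · 23²; 4477 = 11² · 37; 473 = 11 · 43; 1683 = 3² · 11 · 17
gcd takes min exponent of each prime: 11 = 11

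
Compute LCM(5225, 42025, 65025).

22845168225

5225 = 5² · 11 · 19; 42025 = 5² · 41²; 65025 = 3² · 5² · 17²
lcm takes max exponent of each prime: 3² · 5² · 11 · 17² · 19 · 41² = 22845168225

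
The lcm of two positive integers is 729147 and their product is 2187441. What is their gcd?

From gcd × lcm = pq: gcd = 2187441 / 729147 = 3.

3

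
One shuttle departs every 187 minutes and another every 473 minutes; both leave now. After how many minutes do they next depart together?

gcd first: 473 = 2·187 + 99; 187 = 1·99 + 88; 99 = 1·88 + 11; 88 = 8·11 + 0 → gcd = 11
lcm = 187·473/gcd = 88451/11 = 8041

8041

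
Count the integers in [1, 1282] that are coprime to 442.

Prime factors of 442: 2, 13, 17. Count integers ≤ 1282 divisible by none of them.
By inclusion–exclusion: 1282 − ⌊1282/2⌋ − ⌊1282/13⌋ − ⌊1282/17⌋ + ⌊1282/26⌋ + ⌊1282/34⌋ + ⌊1282/221⌋ − ⌊1282/442⌋ = 557.

557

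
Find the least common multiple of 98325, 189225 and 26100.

98325 = 3² · 5² · 19 · 23; 189225 = 3² · 5² · 29²; 26100 = 2² · 3² · 5² · 29
lcm takes max exponent of each prime: 2² · 3² · 5² · 19 · 23 · 29² = 330765300

330765300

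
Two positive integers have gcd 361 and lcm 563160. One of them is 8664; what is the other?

23465

u·v = gcd·lcm = 361·563160 = 203300760, so v = 203300760/8664 = 23465.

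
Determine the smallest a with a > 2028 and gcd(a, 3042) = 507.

2535

3042 = 507·6. Any a with gcd(a, 3042) = 507 is a multiple of 507, say 507s, with s coprime to 6.
Need s > 2028/507, so s ≥ 5. First s ≥ 5 with gcd(s, 6) = 1 is s = 5. Thus a = 507·5 = 2535.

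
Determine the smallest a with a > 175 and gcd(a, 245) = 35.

245 = 35·7. Any a with gcd(a, 245) = 35 is a multiple of 35, say 35s, with s coprime to 7.
Need s > 175/35, so s ≥ 6. First s ≥ 6 with gcd(s, 7) = 1 is s = 6. Thus a = 35·6 = 210.

210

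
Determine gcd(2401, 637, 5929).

gcd(2401, 637): 2401 = 3·637 + 490; 637 = 1·490 + 147; 490 = 3·147 + 49; 147 = 3·49 + 0 → 49
gcd(49, 5929): 5929 = 121·49 + 0 → 49

49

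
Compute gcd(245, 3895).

Euclid: 3895 = 15·245 + 220; 245 = 1·220 + 25; 220 = 8·25 + 20; 25 = 1·20 + 5; 20 = 4·5 + 0. Last nonzero remainder: 5.

5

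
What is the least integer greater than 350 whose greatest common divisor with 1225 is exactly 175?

1225 = 175·7. Any m with gcd(m, 1225) = 175 is a multiple of 175, say 175s, with s coprime to 7.
Need s > 350/175, so s ≥ 3. First s ≥ 3 with gcd(s, 7) = 1 is s = 3. Thus m = 175·3 = 525.

525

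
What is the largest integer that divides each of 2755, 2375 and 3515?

2755 = 5 · 19 · 29; 2375 = 5³ · 19; 3515 = 5 · 19 · 37
gcd takes min exponent of each prime: 5 · 19 = 95

95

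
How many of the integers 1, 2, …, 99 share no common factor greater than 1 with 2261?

Prime factors of 2261: 7, 17, 19. Count integers ≤ 99 divisible by none of them.
By inclusion–exclusion: 99 − ⌊99/7⌋ − ⌊99/17⌋ − ⌊99/19⌋ + ⌊99/119⌋ + ⌊99/133⌋ + ⌊99/323⌋ − ⌊99/2261⌋ = 75.

75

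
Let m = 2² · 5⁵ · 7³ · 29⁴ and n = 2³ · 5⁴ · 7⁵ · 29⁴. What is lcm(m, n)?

297181794175000

max exponent per prime: 2³ · 5⁵ · 7⁵ · 29⁴ = 297181794175000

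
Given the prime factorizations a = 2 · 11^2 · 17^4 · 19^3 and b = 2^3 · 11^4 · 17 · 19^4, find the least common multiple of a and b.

1274884429347848

max exponent per prime: 2^3 · 11^4 · 17^4 · 19^4 = 1274884429347848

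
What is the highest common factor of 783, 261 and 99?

9

783 = 3³ · 29; 261 = 3² · 29; 99 = 3² · 11
gcd takes min exponent of each prime: 3² = 9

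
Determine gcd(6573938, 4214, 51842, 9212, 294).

gcd(6573938, 4214): 6573938 = 1560·4214 + 98; 4214 = 43·98 + 0 → 98
gcd(98, 51842): 51842 = 529·98 + 0 → 98
gcd(98, 9212): 9212 = 94·98 + 0 → 98
gcd(98, 294): 294 = 3·98 + 0 → 98

98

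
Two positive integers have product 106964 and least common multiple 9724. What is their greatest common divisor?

gcd·lcm = product, so gcd = 106964/9724 = 11.

11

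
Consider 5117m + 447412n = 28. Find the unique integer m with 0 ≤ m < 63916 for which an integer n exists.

Euclid: 447412 = 87·5117 + 2233; 5117 = 2·2233 + 651; 2233 = 3·651 + 280; 651 = 2·280 + 91; 280 = 3·91 + 7; 91 = 13·7 + 0 → gcd = 7; 28 = 7·4.
Back-substitution yields 5117·(-4809) + 447412·(55) = 7, so one solution is m = -4809·4 = -19236, n = 55·4 = 220.
Solutions in m differ by 447412/7 = 63916; the one in [0, 63916) is -19236 mod 63916 = 44680.

44680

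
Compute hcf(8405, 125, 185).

5

gcd(8405, 125): 8405 = 67·125 + 30; 125 = 4·30 + 5; 30 = 6·5 + 0 → 5
gcd(5, 185): 185 = 37·5 + 0 → 5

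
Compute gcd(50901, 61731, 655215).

1083

gcd(50901, 61731): 61731 = 1·50901 + 10830; 50901 = 4·10830 + 7581; 10830 = 1·7581 + 3249; 7581 = 2·3249 + 1083; 3249 = 3·1083 + 0 → 1083
gcd(1083, 655215): 655215 = 605·1083 + 0 → 1083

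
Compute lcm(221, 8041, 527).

3240523

221 = 13 · 17; 8041 = 11 · 17 · 43; 527 = 17 · 31
lcm takes max exponent of each prime: 11 · 13 · 17 · 31 · 43 = 3240523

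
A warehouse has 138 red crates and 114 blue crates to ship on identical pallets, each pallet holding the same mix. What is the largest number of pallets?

Euclid: 138 = 1·114 + 24; 114 = 4·24 + 18; 24 = 1·18 + 6; 18 = 3·6 + 0. Last nonzero remainder: 6.

6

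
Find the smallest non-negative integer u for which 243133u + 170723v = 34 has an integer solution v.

Reduce mod 170723: 243133u ≡ 34 (mod 170723). With g = gcd(243133, 170723) = 1 dividing 34, divide through: 243133u ≡ 34 (mod 170723).
Since gcd(243133, 170723) = 1, u ≡ 34·(243133)⁻¹ ≡ 158609 (mod 170723). Smallest non-negative: 158609.

158609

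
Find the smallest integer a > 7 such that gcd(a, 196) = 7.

gcd(a, 196) = 7 forces 7 | a; write a = 7s. Then gcd(7s, 7·28) = 7·gcd(s, 28), so need gcd(s, 28) = 1.
7s > 7 gives s ≥ 2. The least s ≥ 2 coprime to 28 is 3, so a = 7·3 = 21.

21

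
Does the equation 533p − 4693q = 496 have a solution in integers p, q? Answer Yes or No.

By Bézout, 533p − 4693q = 496 has integer solutions iff gcd(533, 4693) | 496.
Euclid: 4693 = 8·533 + 429; 533 = 1·429 + 104; 429 = 4·104 + 13; 104 = 8·13 + 0. gcd = 13; 496 mod 13 = 2. No.

No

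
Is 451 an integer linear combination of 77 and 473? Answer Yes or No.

gcd(77, 473): 473 = 6·77 + 11; 77 = 7·11 + 0 → 11
11 divides 451, so a solution exists.

Yes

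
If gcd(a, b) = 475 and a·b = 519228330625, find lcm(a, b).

Since gcd(a,b)·lcm(a,b) = ab, lcm = 519228330625/475 = 1093112275.

1093112275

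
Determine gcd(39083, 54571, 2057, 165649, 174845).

gcd(39083, 54571): 54571 = 1·39083 + 15488; 39083 = 2·15488 + 8107; 15488 = 1·8107 + 7381; 8107 = 1·7381 + 726; 7381 = 10·726 + 121; 726 = 6·121 + 0 → 121
gcd(121, 2057): 2057 = 17·121 + 0 → 121
gcd(121, 165649): 165649 = 1369·121 + 0 → 121
gcd(121, 174845): 174845 = 1445·121 + 0 → 121

121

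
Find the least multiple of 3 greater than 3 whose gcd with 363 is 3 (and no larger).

6

Multiples of 3 above 3: 3·2, 3·3, … . Need the cofactor coprime to 363/3 = 121.
Checking s = 2, 3, … the first with gcd(s, 121) = 1 is s = 2, giving 6.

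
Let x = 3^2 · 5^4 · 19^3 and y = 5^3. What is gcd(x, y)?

125

min exponent per shared prime: 5^3 = 125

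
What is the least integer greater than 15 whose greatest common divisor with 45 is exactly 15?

30

45 = 15·3. Any m with gcd(m, 45) = 15 is a multiple of 15, say 15s, with s coprime to 3.
Need s > 15/15, so s ≥ 2. First s ≥ 2 with gcd(s, 3) = 1 is s = 2. Thus m = 15·2 = 30.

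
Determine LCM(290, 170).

4930

290 = 2 · 5 · 29; 170 = 2 · 5 · 17
max exponents: 2 · 5 · 17 · 29 = 4930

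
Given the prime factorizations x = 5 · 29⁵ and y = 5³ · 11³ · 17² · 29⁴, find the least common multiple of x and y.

max exponent per prime: 5³ · 11³ · 17² · 29⁵ = 986224757898875

986224757898875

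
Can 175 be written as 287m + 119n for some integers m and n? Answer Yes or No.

gcd(287, 119): 287 = 2·119 + 49; 119 = 2·49 + 21; 49 = 2·21 + 7; 21 = 3·7 + 0 → 7
7 divides 175, so a solution exists.

Yes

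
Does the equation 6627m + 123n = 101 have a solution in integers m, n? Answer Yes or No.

No

By Bézout, 6627m + 123n = 101 has integer solutions iff gcd(6627, 123) | 101.
Euclid: 6627 = 53·123 + 108; 123 = 1·108 + 15; 108 = 7·15 + 3; 15 = 5·3 + 0. gcd = 3; 101 mod 3 = 2. No.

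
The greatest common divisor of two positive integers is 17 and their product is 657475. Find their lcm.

gcd·lcm = product, so lcm = 657475/17 = 38675.

38675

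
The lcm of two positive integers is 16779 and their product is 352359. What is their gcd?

gcd·lcm = product, so gcd = 352359/16779 = 21.

21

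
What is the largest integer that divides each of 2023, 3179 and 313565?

289

gcd(2023, 3179): 3179 = 1·2023 + 1156; 2023 = 1·1156 + 867; 1156 = 1·867 + 289; 867 = 3·289 + 0 → 289
gcd(289, 313565): 313565 = 1085·289 + 0 → 289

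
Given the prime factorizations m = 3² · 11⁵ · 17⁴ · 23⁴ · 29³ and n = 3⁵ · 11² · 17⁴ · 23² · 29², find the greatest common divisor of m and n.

40464598270041

min exponent per shared prime: 3² · 11² · 17⁴ · 23² · 29² = 40464598270041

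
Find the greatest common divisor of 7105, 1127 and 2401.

49

7105 = 5 · 7² · 29; 1127 = 7² · 23; 2401 = 7⁴
gcd takes min exponent of each prime: 7² = 49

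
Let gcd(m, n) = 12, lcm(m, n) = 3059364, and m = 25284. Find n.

m·n = gcd·lcm = 12·3059364 = 36712368, so n = 36712368/25284 = 1452.

1452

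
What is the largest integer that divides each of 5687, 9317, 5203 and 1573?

121

5687 = 11² · 47; 9317 = 7 · 11³; 5203 = 11² · 43; 1573 = 11² · 13
gcd takes min exponent of each prime: 11² = 121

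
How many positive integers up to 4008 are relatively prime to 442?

Prime factors of 442: 2, 13, 17. Count integers ≤ 4008 divisible by none of them.
By inclusion–exclusion: 4008 − ⌊4008/2⌋ − ⌊4008/13⌋ − ⌊4008/17⌋ + ⌊4008/26⌋ + ⌊4008/34⌋ + ⌊4008/221⌋ − ⌊4008/442⌋ = 1741.

1741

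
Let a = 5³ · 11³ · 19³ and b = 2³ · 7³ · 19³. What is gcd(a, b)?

6859

min exponent per shared prime: 19³ = 6859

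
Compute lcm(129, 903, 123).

129 = 3 · 43; 903 = 3 · 7 · 43; 123 = 3 · 41
lcm takes max exponent of each prime: 3 · 7 · 41 · 43 = 37023

37023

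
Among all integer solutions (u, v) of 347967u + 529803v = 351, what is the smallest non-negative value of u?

50467

gcd(347967, 529803) = 9 (Euclid: 529803 = 1·347967 + 181836; 347967 = 1·181836 + 166131; 181836 = 1·166131 + 15705; 166131 = 10·15705 + 9081; 15705 = 1·9081 + 6624; 9081 = 1·6624 + 2457; 6624 = 2·2457 + 1710; 2457 = 1·1710 + 747; 1710 = 2·747 + 216; 747 = 3·216 + 99; 216 = 2·99 + 18; 99 = 5·18 + 9; 18 = 2·9 + 0), and 9 | 351.
Extended Euclid: 347967·(26954) + 529803·(-17703) = 9. Scale by 39: u₀ = 1051206.
General solution u = u₀ + 58867t; reducing mod 58867 gives u = 50467 (and v = -33146).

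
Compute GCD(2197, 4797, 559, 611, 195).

13

2197 = 13³; 4797 = 3² · 13 · 41; 559 = 13 · 43; 611 = 13 · 47; 195 = 3 · 5 · 13
gcd takes min exponent of each prime: 13 = 13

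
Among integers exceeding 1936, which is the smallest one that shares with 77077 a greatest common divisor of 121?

gcd(a, 77077) = 121 forces 121 | a; write a = 121s. Then gcd(121s, 121·637) = 121·gcd(s, 637), so need gcd(s, 637) = 1.
121s > 1936 gives s ≥ 17. The least s ≥ 17 coprime to 637 is 17, so a = 121·17 = 2057.

2057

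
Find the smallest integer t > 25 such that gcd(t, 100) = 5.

35

gcd(t, 100) = 5 forces 5 | t; write t = 5s. Then gcd(5s, 5·20) = 5·gcd(s, 20), so need gcd(s, 20) = 1.
5s > 25 gives s ≥ 6. The least s ≥ 6 coprime to 20 is 7, so t = 5·7 = 35.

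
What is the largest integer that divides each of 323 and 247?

19

Euclid: 323 = 1·247 + 76; 247 = 3·76 + 19; 76 = 4·19 + 0. Last nonzero remainder: 19.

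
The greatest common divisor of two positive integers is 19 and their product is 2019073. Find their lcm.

For any two positive integers, gcd × lcm equals their product. Hence lcm = 2019073 / 19 = 106267.

106267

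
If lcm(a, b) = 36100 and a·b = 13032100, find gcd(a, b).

361

From gcd × lcm = ab: gcd = 13032100 / 36100 = 361.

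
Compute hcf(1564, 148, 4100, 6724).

4

gcd(1564, 148): 1564 = 10·148 + 84; 148 = 1·84 + 64; 84 = 1·64 + 20; 64 = 3·20 + 4; 20 = 5·4 + 0 → 4
gcd(4, 4100): 4100 = 1025·4 + 0 → 4
gcd(4, 6724): 6724 = 1681·4 + 0 → 4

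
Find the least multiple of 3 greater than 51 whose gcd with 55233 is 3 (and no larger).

gcd(a, 55233) = 3 forces 3 | a; write a = 3s. Then gcd(3s, 3·18411) = 3·gcd(s, 18411), so need gcd(s, 18411) = 1.
3s > 51 gives s ≥ 18. The least s ≥ 18 coprime to 18411 is 20, so a = 3·20 = 60.

60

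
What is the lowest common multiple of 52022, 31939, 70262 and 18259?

52022 = 2 · 19 · 37²; 31939 = 19 · 41²; 70262 = 2 · 19 · 43²; 18259 = 19 · 31²
lcm takes max exponent of each prime: 2 · 19 · 31² · 37² · 41² · 43² = 155387134176998

155387134176998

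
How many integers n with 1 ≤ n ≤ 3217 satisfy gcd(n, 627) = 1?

1847

627 = 3·11·19. Inclusion–exclusion on these primes:
3217 − ⌊3217/3⌋ − ⌊3217/11⌋ − ⌊3217/19⌋ + ⌊3217/33⌋ + ⌊3217/57⌋ + ⌊3217/209⌋ − ⌊3217/627⌋ = 1847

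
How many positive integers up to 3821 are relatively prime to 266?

266 = 2·7·19. Inclusion–exclusion on these primes:
3821 − ⌊3821/2⌋ − ⌊3821/7⌋ − ⌊3821/19⌋ + ⌊3821/14⌋ + ⌊3821/38⌋ + ⌊3821/133⌋ − ⌊3821/266⌋ = 1551

1551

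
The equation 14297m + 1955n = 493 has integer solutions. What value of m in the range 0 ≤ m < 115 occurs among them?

4

Euclid: 14297 = 7·1955 + 612; 1955 = 3·612 + 119; 612 = 5·119 + 17; 119 = 7·17 + 0 → gcd = 17; 493 = 17·29.
Back-substitution yields 14297·(16) + 1955·(-117) = 17, so one solution is m = 16·29 = 464, n = -117·29 = -3393.
Solutions in m differ by 1955/17 = 115; the one in [0, 115) is 464 mod 115 = 4.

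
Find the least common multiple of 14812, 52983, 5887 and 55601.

890505838404

14812 = 2² · 7 · 23²; 52983 = 3² · 7 · 29²; 5887 = 7 · 29²; 55601 = 7 · 13² · 47
lcm takes max exponent of each prime: 2² · 3² · 7 · 13² · 23² · 29² · 47 = 890505838404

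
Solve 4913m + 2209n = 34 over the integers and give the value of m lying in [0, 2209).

665

Euclid: 4913 = 2·2209 + 495; 2209 = 4·495 + 229; 495 = 2·229 + 37; 229 = 6·37 + 7; 37 = 5·7 + 2; 7 = 3·2 + 1; 2 = 2·1 + 0 → gcd = 1; 34 = 1·34.
Back-substitution yields 4913·(-955) + 2209·(2124) = 1, so one solution is m = -955·34 = -32470, n = 2124·34 = 72216.
Solutions in m differ by 2209/1 = 2209; the one in [0, 2209) is -32470 mod 2209 = 665.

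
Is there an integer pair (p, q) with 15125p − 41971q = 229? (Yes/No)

gcd(15125, 41971): 41971 = 2·15125 + 11721; 15125 = 1·11721 + 3404; 11721 = 3·3404 + 1509; 3404 = 2·1509 + 386; 1509 = 3·386 + 351; 386 = 1·351 + 35; 351 = 10·35 + 1; 35 = 35·1 + 0 → 1
1 divides 229, so a solution exists.

Yes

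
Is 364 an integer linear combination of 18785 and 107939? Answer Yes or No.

By Bézout, 18785m + 107939n = 364 has integer solutions iff gcd(18785, 107939) | 364.
Euclid: 107939 = 5·18785 + 14014; 18785 = 1·14014 + 4771; 14014 = 2·4771 + 4472; 4771 = 1·4472 + 299; 4472 = 14·299 + 286; 299 = 1·286 + 13; 286 = 22·13 + 0. gcd = 13; 364 mod 13 = 0. Yes.

Yes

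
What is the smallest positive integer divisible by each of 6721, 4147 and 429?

6721 = 11 · 13 · 47; 4147 = 11 · 13 · 29; 429 = 3 · 11 · 13
lcm takes max exponent of each prime: 3 · 11 · 13 · 29 · 47 = 584727

584727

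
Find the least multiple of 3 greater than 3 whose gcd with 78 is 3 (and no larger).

Multiples of 3 above 3: 3·2, 3·3, … . Need the cofactor coprime to 78/3 = 26.
Checking s = 2, 3, … the first with gcd(s, 26) = 1 is s = 3, giving 9.

9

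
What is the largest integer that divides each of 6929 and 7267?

169

6929 = 13² · 41
7267 = 13² · 43
Common: 13² = 169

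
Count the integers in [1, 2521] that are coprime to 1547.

Prime factors of 1547: 7, 13, 17. Count integers ≤ 2521 divisible by none of them.
By inclusion–exclusion: 2521 − ⌊2521/7⌋ − ⌊2521/13⌋ − ⌊2521/17⌋ + ⌊2521/91⌋ + ⌊2521/119⌋ + ⌊2521/221⌋ − ⌊2521/1547⌋ = 1878.

1878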